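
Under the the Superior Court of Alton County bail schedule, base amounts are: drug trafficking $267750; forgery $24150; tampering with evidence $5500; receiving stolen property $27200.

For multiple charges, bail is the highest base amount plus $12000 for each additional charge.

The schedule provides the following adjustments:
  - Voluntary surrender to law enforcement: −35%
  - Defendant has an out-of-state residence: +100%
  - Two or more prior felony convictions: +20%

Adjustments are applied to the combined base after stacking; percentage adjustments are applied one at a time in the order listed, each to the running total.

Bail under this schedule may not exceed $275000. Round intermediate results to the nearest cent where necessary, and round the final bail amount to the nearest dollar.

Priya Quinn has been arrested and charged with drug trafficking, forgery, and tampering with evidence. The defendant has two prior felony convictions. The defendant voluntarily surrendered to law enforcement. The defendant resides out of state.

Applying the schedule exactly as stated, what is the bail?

Base amounts from the schedule: drug trafficking $267750; forgery $24150; tampering with evidence $5500.
Stacking rule: highest base plus $12000 per additional charge. Highest is drug trafficking at $267750; 2 additional charges → +$24000. Combined base = $291750.
Voluntary surrender to law enforcement (−35%): $291750 × 0.65 = $189637.50.
Defendant has an out-of-state residence (+100%): $189637.50 × 2 = $379275.
Two or more prior felony convictions (+20%): $379275 × 1.2 = $455130.
Result $455130 exceeds the maximum of $275000; bail is capped at $275000.

$275000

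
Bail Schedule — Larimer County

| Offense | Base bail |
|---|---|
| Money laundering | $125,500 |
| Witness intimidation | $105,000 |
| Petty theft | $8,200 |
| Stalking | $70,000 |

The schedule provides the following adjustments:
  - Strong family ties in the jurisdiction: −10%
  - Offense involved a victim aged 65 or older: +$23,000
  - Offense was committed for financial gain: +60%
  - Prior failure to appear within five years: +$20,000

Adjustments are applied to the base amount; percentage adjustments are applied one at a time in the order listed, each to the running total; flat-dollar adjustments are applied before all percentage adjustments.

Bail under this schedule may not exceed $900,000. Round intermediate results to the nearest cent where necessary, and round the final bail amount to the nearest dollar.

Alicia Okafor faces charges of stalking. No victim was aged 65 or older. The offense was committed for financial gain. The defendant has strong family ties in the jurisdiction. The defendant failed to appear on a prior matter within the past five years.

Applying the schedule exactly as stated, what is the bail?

$129,600

Base amounts from the schedule: stalking $70,000.
Single charge. Combined base = $70,000.
Prior failure to appear within five years (+$20,000 flat): $70,000 + $20,000 = $90,000.
Strong family ties in the jurisdiction (−10%): $90,000 × 0.9 = $81,000.
Offense was committed for financial gain (+60%): $81,000 × 1.6 = $129,600.
$129,600 is within the $900,000 maximum.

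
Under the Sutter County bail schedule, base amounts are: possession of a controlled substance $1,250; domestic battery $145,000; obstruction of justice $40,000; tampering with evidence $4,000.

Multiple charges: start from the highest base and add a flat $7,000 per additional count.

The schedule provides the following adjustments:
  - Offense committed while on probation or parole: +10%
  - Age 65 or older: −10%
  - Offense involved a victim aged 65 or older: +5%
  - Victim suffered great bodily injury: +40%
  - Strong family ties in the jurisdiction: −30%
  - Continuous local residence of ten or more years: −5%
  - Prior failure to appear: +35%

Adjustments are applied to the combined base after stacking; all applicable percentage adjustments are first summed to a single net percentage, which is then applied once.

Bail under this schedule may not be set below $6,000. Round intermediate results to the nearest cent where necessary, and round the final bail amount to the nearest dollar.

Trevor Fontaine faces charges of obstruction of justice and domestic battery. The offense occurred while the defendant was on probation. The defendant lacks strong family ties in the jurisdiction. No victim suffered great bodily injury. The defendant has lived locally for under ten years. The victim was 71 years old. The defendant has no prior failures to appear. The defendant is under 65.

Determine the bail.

$174,800

Base amounts from the schedule: obstruction of justice $40,000; domestic battery $145,000.
Stacking rule: highest base plus $7,000 per additional charge. Highest is domestic battery at $145,000; 1 additional charge → +$7,000. Combined base = $152,000.
Net percentage adjustment: +10% +5% = +15%. $152,000 × 1.15 = $174,800.
$174,800 is at or above the $6,000 minimum.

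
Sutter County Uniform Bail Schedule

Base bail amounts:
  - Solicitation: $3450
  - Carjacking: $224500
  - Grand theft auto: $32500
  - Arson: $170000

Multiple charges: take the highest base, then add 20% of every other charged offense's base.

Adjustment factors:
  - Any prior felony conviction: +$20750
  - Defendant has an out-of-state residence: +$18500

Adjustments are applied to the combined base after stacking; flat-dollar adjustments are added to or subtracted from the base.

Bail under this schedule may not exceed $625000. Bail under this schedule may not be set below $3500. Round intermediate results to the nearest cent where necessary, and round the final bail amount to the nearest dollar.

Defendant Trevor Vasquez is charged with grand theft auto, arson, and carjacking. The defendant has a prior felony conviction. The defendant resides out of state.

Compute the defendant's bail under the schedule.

$304250

Base amounts from the schedule: grand theft auto $32500; arson $170000; carjacking $224500.
Stacking rule: highest base plus 20% of each additional charge. Highest is carjacking at $224500. Additional: $32500 × 20% = $6500; $170000 × 20% = $34000. Combined base = $224500 + $40500 = $265000.
Any prior felony conviction (+$20750 flat): $265000 + $20750 = $285750.
Defendant has an out-of-state residence (+$18500 flat): $285750 + $18500 = $304250.
$304250 is within the $625000 maximum.
$304250 is at or above the $3500 minimum.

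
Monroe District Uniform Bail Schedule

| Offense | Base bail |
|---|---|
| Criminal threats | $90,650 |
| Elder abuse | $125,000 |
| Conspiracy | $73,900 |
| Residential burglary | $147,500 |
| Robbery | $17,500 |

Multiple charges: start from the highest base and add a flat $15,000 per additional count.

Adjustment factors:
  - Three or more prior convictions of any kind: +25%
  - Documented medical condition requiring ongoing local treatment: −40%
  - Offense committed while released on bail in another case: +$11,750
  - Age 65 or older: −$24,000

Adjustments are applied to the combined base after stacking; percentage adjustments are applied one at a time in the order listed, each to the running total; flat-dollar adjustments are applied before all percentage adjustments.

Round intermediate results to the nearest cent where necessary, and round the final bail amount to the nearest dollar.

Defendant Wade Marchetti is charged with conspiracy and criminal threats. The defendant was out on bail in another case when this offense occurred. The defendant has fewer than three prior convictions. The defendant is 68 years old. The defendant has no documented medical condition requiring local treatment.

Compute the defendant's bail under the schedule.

$93,400

Base amounts from the schedule: conspiracy $73,900; criminal threats $90,650.
Stacking rule: highest base plus $15,000 per additional charge. Highest is criminal threats at $90,650; 1 additional charge → +$15,000. Combined base = $105,650.
Offense committed while released on bail in another case (+$11,750 flat): $105,650 + $11,750 = $117,400.
Age 65 or older (−$24,000 flat): $117,400 − $24,000 = $93,400.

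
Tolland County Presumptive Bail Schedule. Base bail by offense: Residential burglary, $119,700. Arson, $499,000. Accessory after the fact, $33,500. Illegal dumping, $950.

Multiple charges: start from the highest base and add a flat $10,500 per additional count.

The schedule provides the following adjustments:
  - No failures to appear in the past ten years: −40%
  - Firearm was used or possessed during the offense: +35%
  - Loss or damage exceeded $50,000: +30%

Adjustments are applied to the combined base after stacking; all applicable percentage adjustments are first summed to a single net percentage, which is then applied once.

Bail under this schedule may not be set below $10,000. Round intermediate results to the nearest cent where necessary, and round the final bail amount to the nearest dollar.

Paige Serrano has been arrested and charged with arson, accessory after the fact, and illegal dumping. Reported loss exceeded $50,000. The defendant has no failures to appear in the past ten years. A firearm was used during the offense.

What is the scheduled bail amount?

$650,000

Base amounts from the schedule: arson $499,000; accessory after the fact $33,500; illegal dumping $950.
Stacking rule: highest base plus $10,500 per additional charge. Highest is arson at $499,000; 2 additional charges → +$21,000. Combined base = $520,000.
Net percentage adjustment: −40% +35% +30% = +25%. $520,000 × 1.25 = $650,000.
$650,000 is at or above the $10,000 minimum.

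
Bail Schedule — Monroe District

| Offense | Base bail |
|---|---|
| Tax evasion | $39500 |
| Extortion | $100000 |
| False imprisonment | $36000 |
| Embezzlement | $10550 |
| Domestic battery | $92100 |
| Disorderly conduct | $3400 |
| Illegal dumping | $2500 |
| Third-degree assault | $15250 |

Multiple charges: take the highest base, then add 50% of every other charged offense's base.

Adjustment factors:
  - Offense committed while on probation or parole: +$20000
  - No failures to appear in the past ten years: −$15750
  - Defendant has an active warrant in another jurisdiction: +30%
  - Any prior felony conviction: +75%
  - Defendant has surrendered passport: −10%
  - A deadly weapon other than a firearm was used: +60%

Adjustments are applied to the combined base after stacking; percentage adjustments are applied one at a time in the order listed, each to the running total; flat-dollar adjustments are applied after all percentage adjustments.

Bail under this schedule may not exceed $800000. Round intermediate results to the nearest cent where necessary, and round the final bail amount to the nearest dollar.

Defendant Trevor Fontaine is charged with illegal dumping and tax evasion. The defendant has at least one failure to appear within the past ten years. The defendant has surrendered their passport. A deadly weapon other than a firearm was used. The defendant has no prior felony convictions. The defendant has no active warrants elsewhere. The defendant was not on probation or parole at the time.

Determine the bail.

Base amounts from the schedule: illegal dumping $2500; tax evasion $39500.
Stacking rule: highest base plus 50% of each additional charge. Highest is tax evasion at $39500. Additional: $2500 × 50% = $1250. Combined base = $39500 + $1250 = $40750.
Defendant has surrendered passport (−10%): $40750 × 0.9 = $36675.
A deadly weapon other than a firearm was used (+60%): $36675 × 1.6 = $58680.
$58680 is within the $800000 maximum.

$58680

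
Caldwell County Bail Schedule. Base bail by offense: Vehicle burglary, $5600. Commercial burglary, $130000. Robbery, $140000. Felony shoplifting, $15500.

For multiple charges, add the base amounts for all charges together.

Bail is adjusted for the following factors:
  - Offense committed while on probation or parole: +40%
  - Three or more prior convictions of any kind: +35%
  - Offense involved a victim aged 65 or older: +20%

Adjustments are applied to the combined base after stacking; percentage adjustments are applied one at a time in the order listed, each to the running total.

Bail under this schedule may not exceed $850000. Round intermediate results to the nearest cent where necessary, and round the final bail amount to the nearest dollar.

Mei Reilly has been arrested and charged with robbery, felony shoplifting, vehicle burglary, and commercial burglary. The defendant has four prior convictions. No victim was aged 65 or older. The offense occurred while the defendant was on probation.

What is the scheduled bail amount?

Base amounts from the schedule: robbery $140000; felony shoplifting $15500; vehicle burglary $5600; commercial burglary $130000.
Stacking rule: sum of all bases. $140000 + $15500 + $5600 + $130000 = $291100.
Offense committed while on probation or parole (+40%): $291100 × 1.4 = $407540.
Three or more prior convictions of any kind (+35%): $407540 × 1.35 = $550179.
$550179 is within the $850000 maximum.

$550179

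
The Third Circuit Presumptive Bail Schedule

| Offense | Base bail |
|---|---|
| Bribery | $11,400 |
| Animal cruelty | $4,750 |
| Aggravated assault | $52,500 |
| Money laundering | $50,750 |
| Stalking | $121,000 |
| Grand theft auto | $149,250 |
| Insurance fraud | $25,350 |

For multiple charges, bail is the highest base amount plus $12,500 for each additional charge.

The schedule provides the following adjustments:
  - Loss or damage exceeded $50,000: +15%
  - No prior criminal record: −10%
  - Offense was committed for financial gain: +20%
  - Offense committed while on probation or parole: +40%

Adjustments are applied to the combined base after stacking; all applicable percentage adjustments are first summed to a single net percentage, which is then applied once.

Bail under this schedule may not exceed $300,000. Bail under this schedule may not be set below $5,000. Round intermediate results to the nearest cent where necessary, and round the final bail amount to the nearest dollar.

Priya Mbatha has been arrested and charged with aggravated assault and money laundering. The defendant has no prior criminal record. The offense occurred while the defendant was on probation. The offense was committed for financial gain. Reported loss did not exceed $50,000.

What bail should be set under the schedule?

$97,500

Base amounts from the schedule: aggravated assault $52,500; money laundering $50,750.
Stacking rule: highest base plus $12,500 per additional charge. Highest is aggravated assault at $52,500; 1 additional charge → +$12,500. Combined base = $65,000.
Net percentage adjustment: −10% +20% +40% = +50%. $65,000 × 1.5 = $97,500.
$97,500 is within the $300,000 maximum.
$97,500 is at or above the $5,000 minimum.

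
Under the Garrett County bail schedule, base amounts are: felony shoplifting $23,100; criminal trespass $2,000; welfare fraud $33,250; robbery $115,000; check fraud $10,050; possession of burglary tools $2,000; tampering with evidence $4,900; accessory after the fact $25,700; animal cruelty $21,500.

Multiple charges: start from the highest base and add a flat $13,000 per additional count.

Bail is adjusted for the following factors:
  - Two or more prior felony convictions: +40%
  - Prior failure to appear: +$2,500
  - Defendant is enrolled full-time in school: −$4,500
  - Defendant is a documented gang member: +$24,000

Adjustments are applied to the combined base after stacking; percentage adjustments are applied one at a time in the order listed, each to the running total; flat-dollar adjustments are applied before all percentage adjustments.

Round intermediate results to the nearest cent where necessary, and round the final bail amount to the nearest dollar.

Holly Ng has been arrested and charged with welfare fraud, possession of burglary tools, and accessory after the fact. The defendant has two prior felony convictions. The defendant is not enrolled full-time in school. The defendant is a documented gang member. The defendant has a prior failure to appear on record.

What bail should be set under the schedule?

Base amounts from the schedule: welfare fraud $33,250; possession of burglary tools $2,000; accessory after the fact $25,700.
Stacking rule: highest base plus $13,000 per additional charge. Highest is welfare fraud at $33,250; 2 additional charges → +$26,000. Combined base = $59,250.
Prior failure to appear (+$2,500 flat): $59,250 + $2,500 = $61,750.
Defendant is a documented gang member (+$24,000 flat): $61,750 + $24,000 = $85,750.
Two or more prior felony convictions (+40%): $85,750 × 1.4 = $120,050.

$120,050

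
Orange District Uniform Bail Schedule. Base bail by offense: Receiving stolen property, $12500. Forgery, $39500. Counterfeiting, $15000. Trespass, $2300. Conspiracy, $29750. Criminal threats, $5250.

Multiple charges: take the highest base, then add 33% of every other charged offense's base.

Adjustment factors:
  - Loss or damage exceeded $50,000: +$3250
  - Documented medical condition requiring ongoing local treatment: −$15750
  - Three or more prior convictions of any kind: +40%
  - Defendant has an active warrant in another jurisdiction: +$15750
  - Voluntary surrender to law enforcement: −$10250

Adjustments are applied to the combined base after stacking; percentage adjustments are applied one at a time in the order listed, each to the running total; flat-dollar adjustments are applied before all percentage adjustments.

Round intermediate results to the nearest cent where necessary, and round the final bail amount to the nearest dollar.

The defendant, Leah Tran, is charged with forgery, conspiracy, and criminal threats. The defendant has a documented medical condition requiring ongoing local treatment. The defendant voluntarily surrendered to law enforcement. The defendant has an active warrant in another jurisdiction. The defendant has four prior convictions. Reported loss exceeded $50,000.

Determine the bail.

Base amounts from the schedule: forgery $39500; conspiracy $29750; criminal threats $5250.
Stacking rule: highest base plus 33% of each additional charge. Highest is forgery at $39500. Additional: $29750 × 33% = $9817.50; $5250 × 33% = $1732.50. Combined base = $39500 + $11550 = $51050.
Loss or damage exceeded $50,000 (+$3250 flat): $51050 + $3250 = $54300.
Documented medical condition requiring ongoing local treatment (−$15750 flat): $54300 − $15750 = $38550.
Defendant has an active warrant in another jurisdiction (+$15750 flat): $38550 + $15750 = $54300.
Voluntary surrender to law enforcement (−$10250 flat): $54300 − $10250 = $44050.
Three or more prior convictions of any kind (+40%): $44050 × 1.4 = $61670.

$61670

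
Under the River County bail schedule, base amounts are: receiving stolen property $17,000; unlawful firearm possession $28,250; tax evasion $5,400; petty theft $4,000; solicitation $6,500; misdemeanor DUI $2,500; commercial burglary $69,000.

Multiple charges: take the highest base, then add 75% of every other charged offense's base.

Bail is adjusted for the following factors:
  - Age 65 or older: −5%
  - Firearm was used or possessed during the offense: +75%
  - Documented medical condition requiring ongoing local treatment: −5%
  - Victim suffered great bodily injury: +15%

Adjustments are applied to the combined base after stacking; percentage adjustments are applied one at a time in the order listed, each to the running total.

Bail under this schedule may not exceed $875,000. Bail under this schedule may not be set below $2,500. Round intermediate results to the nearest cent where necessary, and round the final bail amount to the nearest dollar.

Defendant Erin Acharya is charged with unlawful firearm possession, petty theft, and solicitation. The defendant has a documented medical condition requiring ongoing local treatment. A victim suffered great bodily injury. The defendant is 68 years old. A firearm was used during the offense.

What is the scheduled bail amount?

$65,613

Base amounts from the schedule: unlawful firearm possession $28,250; petty theft $4,000; solicitation $6,500.
Stacking rule: highest base plus 75% of each additional charge. Highest is unlawful firearm possession at $28,250. Additional: $4,000 × 75% = $3,000; $6,500 × 75% = $4,875. Combined base = $28,250 + $7,875 = $36,125.
Age 65 or older (−5%): $36,125 × 0.95 = $34,318.75.
Firearm was used or possessed during the offense (+75%): $34,318.75 × 1.75 = $60,057.81.
Documented medical condition requiring ongoing local treatment (−5%): $60,057.81 × 0.95 = $57,054.92.
Victim suffered great bodily injury (+15%): $57,054.92 × 1.15 = $65,613.16.
$65,613.16 is within the $875,000 maximum.
$65,613.16 is at or above the $2,500 minimum.
Rounded to the nearest dollar: $65,613.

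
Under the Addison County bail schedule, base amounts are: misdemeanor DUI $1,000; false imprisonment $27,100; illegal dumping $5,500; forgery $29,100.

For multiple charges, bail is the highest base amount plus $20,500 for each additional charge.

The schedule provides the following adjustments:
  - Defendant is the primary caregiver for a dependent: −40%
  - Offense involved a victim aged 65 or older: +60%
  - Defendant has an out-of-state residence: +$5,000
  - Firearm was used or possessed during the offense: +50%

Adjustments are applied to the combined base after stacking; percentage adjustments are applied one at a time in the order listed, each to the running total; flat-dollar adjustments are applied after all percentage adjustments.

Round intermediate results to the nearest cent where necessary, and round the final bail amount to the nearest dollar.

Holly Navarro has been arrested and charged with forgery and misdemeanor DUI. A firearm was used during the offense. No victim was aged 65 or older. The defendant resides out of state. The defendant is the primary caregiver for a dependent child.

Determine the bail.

$49,640

Base amounts from the schedule: forgery $29,100; misdemeanor DUI $1,000.
Stacking rule: highest base plus $20,500 per additional charge. Highest is forgery at $29,100; 1 additional charge → +$20,500. Combined base = $49,600.
Defendant is the primary caregiver for a dependent (−40%): $49,600 × 0.6 = $29,760.
Firearm was used or possessed during the offense (+50%): $29,760 × 1.5 = $44,640.
Defendant has an out-of-state residence (+$5,000 flat): $44,640 + $5,000 = $49,640.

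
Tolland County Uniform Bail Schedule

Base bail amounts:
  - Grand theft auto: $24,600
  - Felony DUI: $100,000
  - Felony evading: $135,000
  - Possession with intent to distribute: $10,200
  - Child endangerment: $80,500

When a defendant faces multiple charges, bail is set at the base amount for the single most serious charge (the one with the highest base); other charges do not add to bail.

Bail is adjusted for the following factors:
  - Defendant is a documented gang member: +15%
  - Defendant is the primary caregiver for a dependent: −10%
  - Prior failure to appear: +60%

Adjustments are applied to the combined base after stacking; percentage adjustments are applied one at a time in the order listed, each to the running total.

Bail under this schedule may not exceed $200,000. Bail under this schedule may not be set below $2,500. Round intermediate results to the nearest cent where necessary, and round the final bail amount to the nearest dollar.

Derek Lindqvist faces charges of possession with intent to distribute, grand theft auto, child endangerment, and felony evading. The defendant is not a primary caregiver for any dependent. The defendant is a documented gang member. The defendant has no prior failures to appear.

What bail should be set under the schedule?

$155,250

Base amounts from the schedule: possession with intent to distribute $10,200; grand theft auto $24,600; child endangerment $80,500; felony evading $135,000.
Stacking rule: use the highest base only. Highest is felony evading at $135,000. Combined base = $135,000.
Defendant is a documented gang member (+15%): $135,000 × 1.15 = $155,250.
$155,250 is within the $200,000 maximum.
$155,250 is at or above the $2,500 minimum.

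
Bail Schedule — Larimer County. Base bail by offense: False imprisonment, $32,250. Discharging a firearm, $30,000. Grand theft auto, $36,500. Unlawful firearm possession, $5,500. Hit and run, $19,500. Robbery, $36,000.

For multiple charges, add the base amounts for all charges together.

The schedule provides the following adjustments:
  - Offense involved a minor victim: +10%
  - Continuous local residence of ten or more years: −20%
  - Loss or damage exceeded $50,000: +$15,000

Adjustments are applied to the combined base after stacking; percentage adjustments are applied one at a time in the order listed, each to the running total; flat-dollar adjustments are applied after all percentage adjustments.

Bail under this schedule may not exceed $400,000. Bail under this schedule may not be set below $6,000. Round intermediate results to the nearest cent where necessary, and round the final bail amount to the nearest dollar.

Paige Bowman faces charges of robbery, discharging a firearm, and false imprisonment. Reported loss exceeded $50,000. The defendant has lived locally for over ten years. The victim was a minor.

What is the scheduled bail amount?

Base amounts from the schedule: robbery $36,000; discharging a firearm $30,000; false imprisonment $32,250.
Stacking rule: sum of all bases. $36,000 + $30,000 + $32,250 = $98,250.
Offense involved a minor victim (+10%): $98,250 × 1.1 = $108,075.
Continuous local residence of ten or more years (−20%): $108,075 × 0.8 = $86,460.
Loss or damage exceeded $50,000 (+$15,000 flat): $86,460 + $15,000 = $101,460.
$101,460 is within the $400,000 maximum.
$101,460 is at or above the $6,000 minimum.

$101,460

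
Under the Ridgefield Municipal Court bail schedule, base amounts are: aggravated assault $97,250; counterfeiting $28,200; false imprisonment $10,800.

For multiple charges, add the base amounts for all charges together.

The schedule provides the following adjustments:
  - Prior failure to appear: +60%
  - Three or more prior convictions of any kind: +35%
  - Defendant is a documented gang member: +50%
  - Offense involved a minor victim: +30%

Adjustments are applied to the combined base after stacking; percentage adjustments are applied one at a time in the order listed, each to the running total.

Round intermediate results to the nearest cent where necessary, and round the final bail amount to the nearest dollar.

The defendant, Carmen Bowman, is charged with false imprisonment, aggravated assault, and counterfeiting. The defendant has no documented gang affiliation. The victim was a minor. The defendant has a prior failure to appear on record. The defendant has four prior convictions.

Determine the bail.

$382,590

Base amounts from the schedule: false imprisonment $10,800; aggravated assault $97,250; counterfeiting $28,200.
Stacking rule: sum of all bases. $10,800 + $97,250 + $28,200 = $136,250.
Prior failure to appear (+60%): $136,250 × 1.6 = $218,000.
Three or more prior convictions of any kind (+35%): $218,000 × 1.35 = $294,300.
Offense involved a minor victim (+30%): $294,300 × 1.3 = $382,590.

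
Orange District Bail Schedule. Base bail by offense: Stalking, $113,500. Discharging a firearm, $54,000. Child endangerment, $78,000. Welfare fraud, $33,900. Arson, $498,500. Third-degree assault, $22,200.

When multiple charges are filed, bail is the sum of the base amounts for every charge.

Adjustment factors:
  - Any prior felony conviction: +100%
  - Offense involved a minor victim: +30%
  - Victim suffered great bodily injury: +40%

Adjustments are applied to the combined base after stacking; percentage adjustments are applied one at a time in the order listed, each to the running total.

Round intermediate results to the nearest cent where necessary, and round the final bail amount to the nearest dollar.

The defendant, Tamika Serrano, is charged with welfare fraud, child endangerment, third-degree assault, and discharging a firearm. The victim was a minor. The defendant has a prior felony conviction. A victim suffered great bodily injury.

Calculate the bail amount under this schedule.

Base amounts from the schedule: welfare fraud $33,900; child endangerment $78,000; third-degree assault $22,200; discharging a firearm $54,000.
Stacking rule: sum of all bases. $33,900 + $78,000 + $22,200 + $54,000 = $188,100.
Any prior felony conviction (+100%): $188,100 × 2 = $376,200.
Offense involved a minor victim (+30%): $376,200 × 1.3 = $489,060.
Victim suffered great bodily injury (+40%): $489,060 × 1.4 = $684,684.

$684,684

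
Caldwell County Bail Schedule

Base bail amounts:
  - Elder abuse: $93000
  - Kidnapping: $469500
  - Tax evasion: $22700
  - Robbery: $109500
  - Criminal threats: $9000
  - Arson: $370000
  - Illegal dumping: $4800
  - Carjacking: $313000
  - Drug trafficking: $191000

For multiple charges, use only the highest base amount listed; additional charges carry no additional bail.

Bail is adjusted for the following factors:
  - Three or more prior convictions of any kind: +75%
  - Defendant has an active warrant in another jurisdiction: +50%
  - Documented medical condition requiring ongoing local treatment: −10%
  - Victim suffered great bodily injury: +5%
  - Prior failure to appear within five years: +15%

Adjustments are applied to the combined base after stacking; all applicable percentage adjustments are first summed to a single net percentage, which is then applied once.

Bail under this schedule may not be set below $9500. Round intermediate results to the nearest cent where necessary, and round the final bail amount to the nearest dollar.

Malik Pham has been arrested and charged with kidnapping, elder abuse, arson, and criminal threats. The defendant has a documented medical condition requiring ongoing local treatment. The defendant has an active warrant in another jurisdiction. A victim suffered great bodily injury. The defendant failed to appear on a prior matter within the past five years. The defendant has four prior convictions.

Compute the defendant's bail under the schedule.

$1103325

Base amounts from the schedule: kidnapping $469500; elder abuse $93000; arson $370000; criminal threats $9000.
Stacking rule: use the highest base only. Highest is kidnapping at $469500. Combined base = $469500.
Net percentage adjustment: +75% +50% −10% +5% +15% = +135%. $469500 × 2.35 = $1103325.
$1103325 is at or above the $9500 minimum.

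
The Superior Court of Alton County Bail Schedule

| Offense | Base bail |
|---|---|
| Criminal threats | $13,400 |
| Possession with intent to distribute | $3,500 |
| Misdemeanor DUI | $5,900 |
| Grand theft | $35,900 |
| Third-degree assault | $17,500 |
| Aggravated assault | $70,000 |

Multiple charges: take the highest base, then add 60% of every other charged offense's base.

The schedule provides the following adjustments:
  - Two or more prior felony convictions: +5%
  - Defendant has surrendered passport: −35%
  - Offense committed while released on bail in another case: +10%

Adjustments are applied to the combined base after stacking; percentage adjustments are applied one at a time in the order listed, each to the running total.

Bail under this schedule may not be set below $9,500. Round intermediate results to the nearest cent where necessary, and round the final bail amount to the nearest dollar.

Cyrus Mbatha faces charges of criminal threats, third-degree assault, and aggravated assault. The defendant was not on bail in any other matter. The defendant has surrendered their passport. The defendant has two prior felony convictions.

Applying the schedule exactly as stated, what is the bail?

$60,429

Base amounts from the schedule: criminal threats $13,400; third-degree assault $17,500; aggravated assault $70,000.
Stacking rule: highest base plus 60% of each additional charge. Highest is aggravated assault at $70,000. Additional: $13,400 × 60% = $8,040; $17,500 × 60% = $10,500. Combined base = $70,000 + $18,540 = $88,540.
Two or more prior felony convictions (+5%): $88,540 × 1.05 = $92,967.
Defendant has surrendered passport (−35%): $92,967 × 0.65 = $60,428.55.
$60,428.55 is at or above the $9,500 minimum.
Rounded to the nearest dollar: $60,429.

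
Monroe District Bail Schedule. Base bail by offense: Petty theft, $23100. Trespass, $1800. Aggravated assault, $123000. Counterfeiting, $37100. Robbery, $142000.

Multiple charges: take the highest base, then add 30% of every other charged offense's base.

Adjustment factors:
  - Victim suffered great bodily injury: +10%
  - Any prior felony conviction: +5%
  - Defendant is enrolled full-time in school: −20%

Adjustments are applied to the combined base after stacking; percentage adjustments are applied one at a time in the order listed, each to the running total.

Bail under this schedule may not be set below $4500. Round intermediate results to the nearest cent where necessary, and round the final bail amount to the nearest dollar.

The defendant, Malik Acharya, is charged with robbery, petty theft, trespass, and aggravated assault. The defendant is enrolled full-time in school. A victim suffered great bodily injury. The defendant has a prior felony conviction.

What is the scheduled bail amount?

Base amounts from the schedule: robbery $142000; petty theft $23100; trespass $1800; aggravated assault $123000.
Stacking rule: highest base plus 30% of each additional charge. Highest is robbery at $142000. Additional: $23100 × 30% = $6930; $1800 × 30% = $540; $123000 × 30% = $36900. Combined base = $142000 + $44370 = $186370.
Victim suffered great bodily injury (+10%): $186370 × 1.1 = $205007.
Any prior felony conviction (+5%): $205007 × 1.05 = $215257.35.
Defendant is enrolled full-time in school (−20%): $215257.35 × 0.8 = $172205.88.
$172205.88 is at or above the $4500 minimum.
Rounded to the nearest dollar: $172206.

$172206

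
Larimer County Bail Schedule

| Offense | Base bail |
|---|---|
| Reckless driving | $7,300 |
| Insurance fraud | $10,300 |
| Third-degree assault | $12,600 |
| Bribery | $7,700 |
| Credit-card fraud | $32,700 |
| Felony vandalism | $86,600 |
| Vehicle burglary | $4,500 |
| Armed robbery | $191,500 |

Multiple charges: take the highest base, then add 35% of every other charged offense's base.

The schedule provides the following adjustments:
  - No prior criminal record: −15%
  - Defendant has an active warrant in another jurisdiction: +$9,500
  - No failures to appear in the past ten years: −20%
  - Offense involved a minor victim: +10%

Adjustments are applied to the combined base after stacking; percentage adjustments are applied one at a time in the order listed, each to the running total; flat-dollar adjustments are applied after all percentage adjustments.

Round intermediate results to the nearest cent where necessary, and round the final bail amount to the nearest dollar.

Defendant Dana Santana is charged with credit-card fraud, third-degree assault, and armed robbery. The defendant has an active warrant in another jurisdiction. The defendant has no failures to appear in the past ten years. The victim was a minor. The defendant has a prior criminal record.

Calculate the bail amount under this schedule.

Base amounts from the schedule: credit-card fraud $32,700; third-degree assault $12,600; armed robbery $191,500.
Stacking rule: highest base plus 35% of each additional charge. Highest is armed robbery at $191,500. Additional: $32,700 × 35% = $11,445; $12,600 × 35% = $4,410. Combined base = $191,500 + $15,855 = $207,355.
No failures to appear in the past ten years (−20%): $207,355 × 0.8 = $165,884.
Offense involved a minor victim (+10%): $165,884 × 1.1 = $182,472.40.
Defendant has an active warrant in another jurisdiction (+$9,500 flat): $182,472.40 + $9,500 = $191,972.40.
Rounded to the nearest dollar: $191,972.

$191,972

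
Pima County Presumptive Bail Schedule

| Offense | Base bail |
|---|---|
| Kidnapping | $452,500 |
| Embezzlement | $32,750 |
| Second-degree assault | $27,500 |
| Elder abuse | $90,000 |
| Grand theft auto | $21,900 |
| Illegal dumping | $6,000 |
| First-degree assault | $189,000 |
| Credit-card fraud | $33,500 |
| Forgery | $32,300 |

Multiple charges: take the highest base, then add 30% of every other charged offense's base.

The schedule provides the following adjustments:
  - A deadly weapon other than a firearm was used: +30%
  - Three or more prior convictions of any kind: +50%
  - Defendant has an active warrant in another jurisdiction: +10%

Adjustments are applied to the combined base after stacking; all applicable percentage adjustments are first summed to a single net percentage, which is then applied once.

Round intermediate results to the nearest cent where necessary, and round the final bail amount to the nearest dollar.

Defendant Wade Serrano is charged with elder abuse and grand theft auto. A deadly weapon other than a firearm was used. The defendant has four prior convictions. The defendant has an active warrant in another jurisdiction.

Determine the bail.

$183,483

Base amounts from the schedule: elder abuse $90,000; grand theft auto $21,900.
Stacking rule: highest base plus 30% of each additional charge. Highest is elder abuse at $90,000. Additional: $21,900 × 30% = $6,570. Combined base = $90,000 + $6,570 = $96,570.
Net percentage adjustment: +30% +50% +10% = +90%. $96,570 × 1.9 = $183,483.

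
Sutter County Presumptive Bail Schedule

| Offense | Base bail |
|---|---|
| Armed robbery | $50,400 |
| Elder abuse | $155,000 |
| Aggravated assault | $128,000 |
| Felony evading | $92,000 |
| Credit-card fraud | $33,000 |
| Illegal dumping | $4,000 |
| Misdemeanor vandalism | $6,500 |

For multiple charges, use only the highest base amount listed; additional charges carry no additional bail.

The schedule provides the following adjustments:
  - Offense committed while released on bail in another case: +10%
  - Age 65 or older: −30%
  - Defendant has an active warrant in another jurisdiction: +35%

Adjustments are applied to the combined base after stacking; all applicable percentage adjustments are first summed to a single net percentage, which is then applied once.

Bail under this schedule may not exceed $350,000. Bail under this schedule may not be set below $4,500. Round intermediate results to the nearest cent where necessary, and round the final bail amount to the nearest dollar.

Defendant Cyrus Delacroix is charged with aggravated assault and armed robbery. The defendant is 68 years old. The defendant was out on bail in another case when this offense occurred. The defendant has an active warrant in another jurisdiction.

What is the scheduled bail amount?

Base amounts from the schedule: aggravated assault $128,000; armed robbery $50,400.
Stacking rule: use the highest base only. Highest is aggravated assault at $128,000. Combined base = $128,000.
Net percentage adjustment: +10% −30% +35% = +15%. $128,000 × 1.15 = $147,200.
$147,200 is within the $350,000 maximum.
$147,200 is at or above the $4,500 minimum.

$147,200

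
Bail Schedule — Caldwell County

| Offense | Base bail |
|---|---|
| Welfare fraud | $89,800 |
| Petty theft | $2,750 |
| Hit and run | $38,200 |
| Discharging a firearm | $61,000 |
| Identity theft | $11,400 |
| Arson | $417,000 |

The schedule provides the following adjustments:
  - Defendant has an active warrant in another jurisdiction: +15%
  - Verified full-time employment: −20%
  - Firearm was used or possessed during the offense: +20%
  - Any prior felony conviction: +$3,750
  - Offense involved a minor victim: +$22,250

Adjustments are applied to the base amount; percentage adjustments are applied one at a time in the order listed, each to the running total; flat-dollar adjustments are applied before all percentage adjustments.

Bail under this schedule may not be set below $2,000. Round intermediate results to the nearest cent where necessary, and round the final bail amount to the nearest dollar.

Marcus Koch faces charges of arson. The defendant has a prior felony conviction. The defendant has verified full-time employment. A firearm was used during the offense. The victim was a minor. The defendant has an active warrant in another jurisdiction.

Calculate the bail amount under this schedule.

Base amounts from the schedule: arson $417,000.
Single charge. Combined base = $417,000.
Any prior felony conviction (+$3,750 flat): $417,000 + $3,750 = $420,750.
Offense involved a minor victim (+$22,250 flat): $420,750 + $22,250 = $443,000.
Defendant has an active warrant in another jurisdiction (+15%): $443,000 × 1.15 = $509,450.
Verified full-time employment (−20%): $509,450 × 0.8 = $407,560.
Firearm was used or possessed during the offense (+20%): $407,560 × 1.2 = $489,072.
$489,072 is at or above the $2,000 minimum.

$489,072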